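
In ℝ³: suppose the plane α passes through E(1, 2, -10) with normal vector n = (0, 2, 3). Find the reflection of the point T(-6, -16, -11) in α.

α: n·r = n·E gives 2y + 3z = -26.
λ = (n·T − d)/|n|² = (-65 − (-26))/13 = -3.
Reflection = T − 2λn = (-6, -16, -11) − (-6)·(0, 2, 3) = (-6, -4, 7).

(-6, -4, 7)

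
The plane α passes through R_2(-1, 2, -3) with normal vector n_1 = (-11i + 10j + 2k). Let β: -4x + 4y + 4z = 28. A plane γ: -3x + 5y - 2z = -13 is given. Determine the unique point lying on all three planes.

(-3, -2, 6)

α: n_1·r = n_1·R_2 gives -11x + 10y + 2z = 25.
Solving the 3×3 linear system -11x + 10y + 2z = 25, -4x + 4y + 4z = 28, -3x + 5y - 2z = -13 (e.g. by elimination or Cramer's rule, determinant = 92) gives (-3, -2, 6).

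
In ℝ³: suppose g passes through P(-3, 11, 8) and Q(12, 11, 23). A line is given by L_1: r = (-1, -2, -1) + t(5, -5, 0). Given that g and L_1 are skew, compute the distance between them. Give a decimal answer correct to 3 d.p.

A direction vector for g is Q − P = (15, 0, 15).
Common perpendicular direction n = (15, 0, 15) × (5, -5, 0) = (75, 75, -75).
With w = (-1, -2, -1) − (-3, 11, 8) = (2, -13, -9), w · n = -150.
Distance = |w · n| / |n| = |-150| / √16875 ≈ 1.155.

1.155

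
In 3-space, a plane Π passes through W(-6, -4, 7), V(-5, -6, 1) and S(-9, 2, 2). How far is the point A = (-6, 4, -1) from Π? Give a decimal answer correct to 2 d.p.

3.58

WV = (1, -2, -6), WS = (-3, 6, -5); a normal to Π is WV × WS = (46, 23, 0).
Using W: Π has equation 46x + 23y = -368.
n·A − d = (46)·(-6) + (23)·(4) + (0)·(-1) − (-368) = 184; |n| = √2645.
Distance = |184| / √2645 = 184/√2645 ≈ 3.58.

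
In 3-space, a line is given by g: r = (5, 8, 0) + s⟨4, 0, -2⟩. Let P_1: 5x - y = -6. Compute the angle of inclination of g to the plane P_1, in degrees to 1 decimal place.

sin θ = |n·v| / (|n||v|) = |20| / (√26 · √20) = 0.87706.
θ ≈ 61.3°.

61.3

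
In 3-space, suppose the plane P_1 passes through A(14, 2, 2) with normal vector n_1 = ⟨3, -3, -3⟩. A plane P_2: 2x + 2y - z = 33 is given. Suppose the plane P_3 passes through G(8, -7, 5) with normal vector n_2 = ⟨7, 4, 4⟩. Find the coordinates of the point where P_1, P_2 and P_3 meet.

P_1: n_1·r = n_1·A gives 3x - 3y - 3z = 30.
P_3: n_2·r = n_2·G gives 7x + 4y + 4z = 48.
Solving the 3×3 linear system 3x - 3y - 3z = 30, 2x + 2y - z = 33, 7x + 4y + 4z = 48 (e.g. by elimination or Cramer's rule, determinant = 99) gives (8, 5, -7).

(8, 5, -7)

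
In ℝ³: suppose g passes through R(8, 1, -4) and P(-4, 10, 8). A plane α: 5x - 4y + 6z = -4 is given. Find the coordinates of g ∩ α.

(0, 7, 4)

A direction vector for g is P − R = (-12, 9, 12).
Substitute r = (8, 1, -4) + t(-12, 9, 12) into the plane: 12 + (-24)t = -4, so t = 2/3.
Intersection: (8, 1, -4) + (2/3)·(-12, 9, 12) = (0, 7, 4).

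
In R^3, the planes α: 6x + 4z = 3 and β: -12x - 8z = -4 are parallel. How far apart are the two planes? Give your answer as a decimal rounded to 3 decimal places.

Rescale β by 1/(-2): 6x + 4z = 2. Then distance = |3 − 2| / √52 ≈ 0.139.

0.139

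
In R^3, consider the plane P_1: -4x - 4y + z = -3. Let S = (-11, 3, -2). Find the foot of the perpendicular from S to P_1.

Foot = S − λn with λ = (n·S − d)/|n|² = (30 − (-3))/33 = 1.
Foot = (-11, 3, -2) − 1·(-4, -4, 1) = (-7, 7, -3).

(-7, 7, -3)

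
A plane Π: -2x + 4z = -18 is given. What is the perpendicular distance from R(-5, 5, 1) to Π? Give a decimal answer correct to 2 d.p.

n·R − d = (-2)·(-5) + (0)·(5) + (4)·(1) − (-18) = 32; |n| = √20.
Distance = |32| / √20 = 32/√20 ≈ 7.16.

7.16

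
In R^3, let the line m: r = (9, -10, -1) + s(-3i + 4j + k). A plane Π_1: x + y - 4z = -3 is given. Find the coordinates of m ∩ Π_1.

(3, -2, 1)

Substitute r = (9, -10, -1) + t(-3, 4, 1) into the plane: 3 + (-3)t = -3, so t = 2.
Intersection: (9, -10, -1) + 2·(-3, 4, 1) = (3, -2, 1).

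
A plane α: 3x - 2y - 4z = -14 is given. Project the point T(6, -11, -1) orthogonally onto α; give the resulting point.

Foot = T − λn with λ = (n·T − d)/|n|² = (44 − (-14))/29 = 2.
Foot = (6, -11, -1) − 2·(3, -2, -4) = (0, -7, 7).

(0, -7, 7)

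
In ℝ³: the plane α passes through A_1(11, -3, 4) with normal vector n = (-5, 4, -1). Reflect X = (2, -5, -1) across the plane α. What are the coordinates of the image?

(12, -13, 1)

α: n·r = n·A_1 gives -5x + 4y - z = -71.
λ = (n·X − d)/|n|² = (-29 − (-71))/42 = 1.
Reflection = X − 2λn = (2, -5, -1) − 2·(-5, 4, -1) = (12, -13, 1).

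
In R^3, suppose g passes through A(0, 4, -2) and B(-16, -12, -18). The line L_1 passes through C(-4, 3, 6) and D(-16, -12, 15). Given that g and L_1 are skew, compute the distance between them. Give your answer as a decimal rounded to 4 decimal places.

A direction vector for g is B − A = (-16, -16, -16).
A direction vector for L_1 is D − C = (-12, -15, 9).
Common perpendicular direction n = (-16, -16, -16) × (-12, -15, 9) = (-384, 336, 48).
With w = (-4, 3, 6) − (0, 4, -2) = (-4, -1, 8), w · n = 1584.
Distance = |w · n| / |n| = |1584| / √262656 ≈ 3.0907.

3.0907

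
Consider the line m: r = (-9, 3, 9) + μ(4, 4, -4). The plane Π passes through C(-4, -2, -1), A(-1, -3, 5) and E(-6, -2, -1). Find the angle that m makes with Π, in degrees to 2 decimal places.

CA = (3, -1, 6), CE = (-2, 0, 0); a normal to Π is CA × CE = (0, -12, -2).
Using C: Π has equation -12y - 2z = 26.
sin θ = |n·v| / (|n||v|) = |-40| / (√148 · √48) = 0.47458.
θ ≈ 28.33°.

28.33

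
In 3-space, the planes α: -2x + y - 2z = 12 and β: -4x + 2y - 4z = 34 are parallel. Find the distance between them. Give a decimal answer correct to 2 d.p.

1.67

Rescale β by 1/2: -2x + y - 2z = 17. Then distance = |12 − 17| / √9 ≈ 1.67.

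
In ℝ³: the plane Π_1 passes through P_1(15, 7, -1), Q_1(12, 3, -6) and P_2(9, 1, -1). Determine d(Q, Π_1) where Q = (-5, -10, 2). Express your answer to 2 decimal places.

1.68

P_1Q_1 = (-3, -4, -5), P_1P_2 = (-6, -6, 0); a normal to Π_1 is P_1Q_1 × P_1P_2 = (-30, 30, -6).
Using P_1: Π_1 has equation -30x + 30y - 6z = -234.
n·Q − d = (-30)·(-5) + (30)·(-10) + (-6)·(2) − (-234) = 72; |n| = √1836.
Distance = |72| / √1836 = 72/√1836 ≈ 1.68.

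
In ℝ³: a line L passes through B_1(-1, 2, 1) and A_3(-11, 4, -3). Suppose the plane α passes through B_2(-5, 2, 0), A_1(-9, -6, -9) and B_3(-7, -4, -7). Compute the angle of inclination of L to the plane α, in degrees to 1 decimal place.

A direction vector for L is A_3 − B_1 = (-10, 2, -4).
B_2A_1 = (-4, -8, -9), B_2B_3 = (-2, -6, -7); a normal to α is B_2A_1 × B_2B_3 = (2, -10, 8).
Using B_2: α has equation 2x - 10y + 8z = -30.
sin θ = |n·v| / (|n||v|) = |-72| / (√168 · √120) = 0.50709.
θ ≈ 30.5°.

30.5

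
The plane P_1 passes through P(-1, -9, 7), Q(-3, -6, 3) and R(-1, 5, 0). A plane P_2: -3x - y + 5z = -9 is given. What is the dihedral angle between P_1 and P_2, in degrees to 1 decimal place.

33.7

PQ = (-2, 3, -4), PR = (0, 14, -7); a normal to P_1 is PQ × PR = (35, -14, -28).
Using P: P_1 has equation 35x - 14y - 28z = -105.
cos θ = |n₁·n₂| / (|n₁||n₂|) = |-231| / (√2205 · √35).
θ = arccos(0.83152) ≈ 33.7°.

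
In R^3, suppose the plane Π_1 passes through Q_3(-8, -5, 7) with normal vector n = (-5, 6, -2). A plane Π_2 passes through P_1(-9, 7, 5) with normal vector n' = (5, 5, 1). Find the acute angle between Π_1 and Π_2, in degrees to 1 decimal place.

Π_1: n·r = n·Q_3 gives -5x + 6y - 2z = -4.
Π_2: n'·r = n'·P_1 gives 5x + 5y + z = -5.
cos θ = |n₁·n₂| / (|n₁||n₂|) = |3| / (√65 · √51).
θ = arccos(0.05211) ≈ 87.0°.

87.0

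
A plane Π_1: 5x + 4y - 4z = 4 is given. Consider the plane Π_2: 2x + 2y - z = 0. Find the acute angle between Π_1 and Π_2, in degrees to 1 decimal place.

13.8

cos θ = |n₁·n₂| / (|n₁||n₂|) = |22| / (√57 · √9).
θ = arccos(0.97132) ≈ 13.8°.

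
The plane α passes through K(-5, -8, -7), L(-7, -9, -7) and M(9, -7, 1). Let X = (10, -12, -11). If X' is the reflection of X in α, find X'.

KL = (-2, -1, 0), KM = (14, 1, 8); a normal to α is KL × KM = (-8, 16, 12).
Using K: α has equation -8x + 16y + 12z = -172.
λ = (n·X − d)/|n|² = (-404 − (-172))/464 = -1/2.
Reflection = X − 2λn = (10, -12, -11) − (-1)·(-8, 16, 12) = (2, 4, 1).

(2, 4, 1)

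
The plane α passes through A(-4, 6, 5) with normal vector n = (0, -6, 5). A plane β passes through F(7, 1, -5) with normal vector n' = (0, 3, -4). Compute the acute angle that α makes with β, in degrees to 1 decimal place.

13.3

α: n·r = n·A gives -6y + 5z = -11.
β: n'·r = n'·F gives 3y - 4z = 23.
cos θ = |n₁·n₂| / (|n₁||n₂|) = |-38| / (√61 · √25).
θ = arccos(0.97308) ≈ 13.3°.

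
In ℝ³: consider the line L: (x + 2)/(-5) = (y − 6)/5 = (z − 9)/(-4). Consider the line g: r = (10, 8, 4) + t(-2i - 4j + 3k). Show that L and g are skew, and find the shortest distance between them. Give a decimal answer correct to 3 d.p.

3.068

L has direction (-5, 5, -4) through (-2, 6, 9).
Common perpendicular direction n = (-5, 5, -4) × (-2, -4, 3) = (-1, 23, 30).
With w = (10, 8, 4) − (-2, 6, 9) = (12, 2, -5), w · n = -116.
Since n ≠ 0 the lines are not parallel, and w · n = -116 ≠ 0 so they do not intersect; hence they are skew.
Distance = |w · n| / |n| = |-116| / √1430 ≈ 3.068.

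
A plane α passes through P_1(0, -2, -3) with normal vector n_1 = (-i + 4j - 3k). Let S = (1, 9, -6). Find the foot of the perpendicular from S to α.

(3, 1, 0)

α: n_1·r = n_1·P_1 gives -x + 4y - 3z = 1.
Foot = S − λn with λ = (n·S − d)/|n|² = (53 − 1)/26 = 2.
Foot = (1, 9, -6) − 2·(-1, 4, -3) = (3, 1, 0).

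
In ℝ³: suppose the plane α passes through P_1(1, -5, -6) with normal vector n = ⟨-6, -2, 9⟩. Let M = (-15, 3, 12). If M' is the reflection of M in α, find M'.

α: n·r = n·P_1 gives -6x - 2y + 9z = -50.
λ = (n·M − d)/|n|² = (192 − (-50))/121 = 2.
Reflection = M − 2λn = (-15, 3, 12) − 4·(-6, -2, 9) = (9, 11, -24).

(9, 11, -24)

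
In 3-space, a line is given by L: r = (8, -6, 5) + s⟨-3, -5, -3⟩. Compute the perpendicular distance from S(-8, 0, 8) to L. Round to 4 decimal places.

Taking (8, -6, 5) on L with direction v = (-3, -5, -3): w = S − (8, -6, 5) = (-16, 6, 3), and w × v = (-3, -57, 98).
Distance = |w × v| / |v| = √12862 / √43 ≈ 17.2950.

17.2950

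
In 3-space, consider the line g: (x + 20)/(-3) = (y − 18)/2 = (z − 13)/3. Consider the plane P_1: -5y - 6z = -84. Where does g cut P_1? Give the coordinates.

g has direction (-3, 2, 3) through (-20, 18, 13).
Substitute r = (-20, 18, 13) + t(-3, 2, 3) into the plane: -168 + (-28)t = -84, so t = -3.
Intersection: (-20, 18, 13) + (-3)·(-3, 2, 3) = (-11, 12, 4).

(-11, 12, 4)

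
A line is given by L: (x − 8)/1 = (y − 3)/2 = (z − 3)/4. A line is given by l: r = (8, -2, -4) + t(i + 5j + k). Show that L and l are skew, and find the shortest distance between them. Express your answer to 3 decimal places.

1.947

L has direction (1, 2, 4) through (8, 3, 3).
Common perpendicular direction n = (1, 2, 4) × (1, 5, 1) = (-18, 3, 3).
With w = (8, -2, -4) − (8, 3, 3) = (0, -5, -7), w · n = -36.
Since n ≠ 0 the lines are not parallel, and w · n = -36 ≠ 0 so they do not intersect; hence they are skew.
Distance = |w · n| / |n| = |-36| / √342 ≈ 1.947.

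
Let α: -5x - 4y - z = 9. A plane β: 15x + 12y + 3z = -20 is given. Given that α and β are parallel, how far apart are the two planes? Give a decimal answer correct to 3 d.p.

0.360

Rescale β by 1/(-3): -5x - 4y - z = 20/3. Then distance = |9 − (20/3)| / √42 ≈ 0.360.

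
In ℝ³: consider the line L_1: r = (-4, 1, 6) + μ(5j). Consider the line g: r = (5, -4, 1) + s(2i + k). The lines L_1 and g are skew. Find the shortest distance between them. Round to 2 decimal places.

8.50

Common perpendicular direction n = (0, 5, 0) × (2, 0, 1) = (5, 0, -10).
With w = (5, -4, 1) − (-4, 1, 6) = (9, -5, -5), w · n = 95.
Distance = |w · n| / |n| = |95| / √125 ≈ 8.50.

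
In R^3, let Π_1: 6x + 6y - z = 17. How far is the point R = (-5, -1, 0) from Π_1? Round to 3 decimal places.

n·R − d = (6)·(-5) + (6)·(-1) + (-1)·(0) − 17 = -53; |n| = √73.
Distance = |-53| / √73 = 53/√73 ≈ 6.203.

6.203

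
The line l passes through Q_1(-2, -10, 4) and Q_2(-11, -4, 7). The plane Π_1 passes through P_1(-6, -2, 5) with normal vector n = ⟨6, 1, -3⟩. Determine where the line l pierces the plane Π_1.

(-5, -8, 5)

A direction vector for l is Q_2 − Q_1 = (-9, 6, 3).
Π_1: n·r = n·P_1 gives 6x + y - 3z = -53.
Substitute r = (-2, -10, 4) + t(-9, 6, 3) into the plane: -34 + (-57)t = -53, so t = 1/3.
Intersection: (-2, -10, 4) + (1/3)·(-9, 6, 3) = (-5, -8, 5).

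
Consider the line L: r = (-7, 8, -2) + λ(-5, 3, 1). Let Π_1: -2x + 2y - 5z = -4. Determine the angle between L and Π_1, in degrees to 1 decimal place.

18.9

sin θ = |n·v| / (|n||v|) = |11| / (√33 · √35) = 0.32367.
θ ≈ 18.9°.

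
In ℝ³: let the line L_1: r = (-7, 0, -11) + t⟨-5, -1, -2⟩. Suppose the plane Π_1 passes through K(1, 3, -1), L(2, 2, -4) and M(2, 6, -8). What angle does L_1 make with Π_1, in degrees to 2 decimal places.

81.79

KL = (1, -1, -3), KM = (1, 3, -7); a normal to Π_1 is KL × KM = (16, 4, 4).
Using K: Π_1 has equation 16x + 4y + 4z = 24.
sin θ = |n·v| / (|n||v|) = |-92| / (√288 · √30) = 0.98976.
θ ≈ 81.79°.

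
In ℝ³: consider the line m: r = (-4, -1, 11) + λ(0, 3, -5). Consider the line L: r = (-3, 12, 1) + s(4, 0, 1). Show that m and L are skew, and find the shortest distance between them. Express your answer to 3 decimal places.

5.826

Common perpendicular direction n = (0, 3, -5) × (4, 0, 1) = (3, -20, -12).
With w = (-3, 12, 1) − (-4, -1, 11) = (1, 13, -10), w · n = -137.
Since n ≠ 0 the lines are not parallel, and w · n = -137 ≠ 0 so they do not intersect; hence they are skew.
Distance = |w · n| / |n| = |-137| / √553 ≈ 5.826.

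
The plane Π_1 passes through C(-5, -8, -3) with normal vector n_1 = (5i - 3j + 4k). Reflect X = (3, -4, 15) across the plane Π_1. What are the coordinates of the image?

Π_1: n_1·r = n_1·C gives 5x - 3y + 4z = -13.
λ = (n·X − d)/|n|² = (87 − (-13))/50 = 2.
Reflection = X − 2λn = (3, -4, 15) − 4·(5, -3, 4) = (-17, 8, -1).

(-17, 8, -1)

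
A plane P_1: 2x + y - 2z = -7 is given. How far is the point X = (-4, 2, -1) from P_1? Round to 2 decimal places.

n·X − d = (2)·(-4) + (1)·(2) + (-2)·(-1) − (-7) = 3; |n| = √9.
Distance = |3| / √9 = 3/√9 ≈ 1.00.

1.00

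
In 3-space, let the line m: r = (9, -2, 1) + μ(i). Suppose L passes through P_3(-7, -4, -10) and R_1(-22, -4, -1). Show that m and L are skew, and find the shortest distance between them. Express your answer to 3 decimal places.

2.000

A direction vector for L is R_1 − P_3 = (-15, 0, 9).
Common perpendicular direction n = (1, 0, 0) × (-15, 0, 9) = (0, -9, 0).
With w = (-7, -4, -10) − (9, -2, 1) = (-16, -2, -11), w · n = 18.
Since n ≠ 0 the lines are not parallel, and w · n = 18 ≠ 0 so they do not intersect; hence they are skew.
Distance = |w · n| / |n| = |18| / √81 ≈ 2.000.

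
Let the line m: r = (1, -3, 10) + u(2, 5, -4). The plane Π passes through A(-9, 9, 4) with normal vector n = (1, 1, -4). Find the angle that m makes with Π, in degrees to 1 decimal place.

53.9

Π: n·r = n·A gives x + y - 4z = -16.
sin θ = |n·v| / (|n||v|) = |23| / (√18 · √45) = 0.80814.
θ ≈ 53.9°.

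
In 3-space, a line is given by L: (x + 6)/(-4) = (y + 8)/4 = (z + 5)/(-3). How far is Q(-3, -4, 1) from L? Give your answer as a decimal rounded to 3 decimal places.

L has direction (-4, 4, -3) through (-6, -8, -5).
Taking (-6, -8, -5) on L with direction v = (-4, 4, -3): w = Q − (-6, -8, -5) = (3, 4, 6), and w × v = (-36, -15, 28).
Distance = |w × v| / |v| = √2305 / √41 ≈ 7.498.

7.498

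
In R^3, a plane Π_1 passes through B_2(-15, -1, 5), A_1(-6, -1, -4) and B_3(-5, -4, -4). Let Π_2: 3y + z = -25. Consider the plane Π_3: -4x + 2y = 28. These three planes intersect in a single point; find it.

(-12, -10, 5)

B_2A_1 = (9, 0, -9), B_2B_3 = (10, -3, -9); a normal to Π_1 is B_2A_1 × B_2B_3 = (-27, -9, -27).
Using B_2: Π_1 has equation -27x - 9y - 27z = 279.
Solving the 3×3 linear system -27x - 9y - 27z = 279, 3y + z = -25, -4x + 2y = 28 (e.g. by elimination or Cramer's rule, determinant = -234) gives (-12, -10, 5).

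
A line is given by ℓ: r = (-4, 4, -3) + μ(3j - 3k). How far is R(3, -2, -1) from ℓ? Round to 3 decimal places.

Taking (-4, 4, -3) on ℓ with direction v = (0, 3, -3): w = R − (-4, 4, -3) = (7, -6, 2), and w × v = (12, 21, 21).
Distance = |w × v| / |v| = √1026 / √18 ≈ 7.550.

7.550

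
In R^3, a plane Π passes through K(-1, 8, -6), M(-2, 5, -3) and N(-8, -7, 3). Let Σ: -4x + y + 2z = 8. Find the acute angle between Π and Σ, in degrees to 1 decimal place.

21.1

KM = (-1, -3, 3), KN = (-7, -15, 9); a normal to Π is KM × KN = (18, -12, -6).
Using K: Π has equation 18x - 12y - 6z = -78.
cos θ = |n₁·n₂| / (|n₁||n₂|) = |-96| / (√504 · √21).
θ = arccos(0.93314) ≈ 21.1°.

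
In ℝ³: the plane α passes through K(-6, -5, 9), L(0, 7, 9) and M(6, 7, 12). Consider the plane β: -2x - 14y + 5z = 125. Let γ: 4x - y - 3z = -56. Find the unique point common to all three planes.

KL = (6, 12, 0), KM = (12, 12, 3); a normal to α is KL × KM = (36, -18, -72).
Using K: α has equation 36x - 18y - 72z = -774.
Solving the 3×3 linear system 36x - 18y - 72z = -774, -2x - 14y + 5z = 125, 4x - y - 3z = -56 (e.g. by elimination or Cramer's rule, determinant = -2736) gives (-10, -5, 7).

(-10, -5, 7)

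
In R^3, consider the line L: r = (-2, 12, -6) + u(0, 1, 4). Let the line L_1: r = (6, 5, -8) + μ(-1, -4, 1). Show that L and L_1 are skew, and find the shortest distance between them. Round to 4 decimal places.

9.2609

Common perpendicular direction n = (0, 1, 4) × (-1, -4, 1) = (17, -4, 1).
With w = (6, 5, -8) − (-2, 12, -6) = (8, -7, -2), w · n = 162.
Since n ≠ 0 the lines are not parallel, and w · n = 162 ≠ 0 so they do not intersect; hence they are skew.
Distance = |w · n| / |n| = |162| / √306 ≈ 9.2609.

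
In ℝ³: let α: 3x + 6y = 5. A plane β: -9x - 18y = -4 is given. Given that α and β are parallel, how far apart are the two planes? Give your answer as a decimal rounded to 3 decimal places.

Rescale β by 1/(-3): 3x + 6y = 4/3. Then distance = |5 − (4/3)| / √45 ≈ 0.547.

0.547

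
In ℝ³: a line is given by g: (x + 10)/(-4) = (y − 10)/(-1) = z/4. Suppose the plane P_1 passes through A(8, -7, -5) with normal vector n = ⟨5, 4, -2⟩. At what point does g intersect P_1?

(-6, 11, -4)

g has direction (-4, -1, 4) through (-10, 10, 0).
P_1: n·r = n·A gives 5x + 4y - 2z = 22.
Substitute r = (-10, 10, 0) + t(-4, -1, 4) into the plane: -10 + (-32)t = 22, so t = -1.
Intersection: (-10, 10, 0) + (-1)·(-4, -1, 4) = (-6, 11, -4).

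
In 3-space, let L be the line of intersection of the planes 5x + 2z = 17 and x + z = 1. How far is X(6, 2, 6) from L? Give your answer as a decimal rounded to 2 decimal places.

Direction of L: (5, 0, 2) × (1, 0, 1) = (0, -3, 0).
A point on L: solving the two plane equations with y = -4 gives (5, -4, -4).
Taking (5, -4, -4) on L with direction v = (0, -3, 0): w = X − (5, -4, -4) = (1, 6, 10), and w × v = (30, 0, -3).
Distance = |w × v| / |v| = √909 / √9 ≈ 10.05.

10.05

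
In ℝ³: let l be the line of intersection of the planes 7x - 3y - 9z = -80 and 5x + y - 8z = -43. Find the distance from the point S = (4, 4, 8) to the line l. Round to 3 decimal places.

4.743

Direction of l: (7, -3, -9) × (5, 1, -8) = (33, 11, 22).
A point on l: solving the two plane equations with x = -8 gives (-8, 5, 1).
Taking (-8, 5, 1) on l with direction v = (33, 11, 22): w = S − (-8, 5, 1) = (12, -1, 7), and w × v = (-99, -33, 165).
Distance = |w × v| / |v| = √38115 / √1694 ≈ 4.743.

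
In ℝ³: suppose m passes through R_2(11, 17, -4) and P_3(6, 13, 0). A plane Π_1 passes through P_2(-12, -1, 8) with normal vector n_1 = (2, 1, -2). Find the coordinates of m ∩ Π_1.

A direction vector for m is P_3 − R_2 = (-5, -4, 4).
Π_1: n_1·r = n_1·P_2 gives 2x + y - 2z = -41.
Substitute r = (11, 17, -4) + t(-5, -4, 4) into the plane: 47 + (-22)t = -41, so t = 4.
Intersection: (11, 17, -4) + 4·(-5, -4, 4) = (-9, 1, 12).

(-9, 1, 12)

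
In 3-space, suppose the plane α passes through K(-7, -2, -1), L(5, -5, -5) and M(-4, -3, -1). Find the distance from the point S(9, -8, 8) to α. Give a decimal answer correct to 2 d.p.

KL = (12, -3, -4), KM = (3, -1, 0); a normal to α is KL × KM = (-4, -12, -3).
Using K: α has equation -4x - 12y - 3z = 55.
n·S − d = (-4)·(9) + (-12)·(-8) + (-3)·(8) − 55 = -19; |n| = √169.
Distance = |-19| / √169 = 19/√169 ≈ 1.46.

1.46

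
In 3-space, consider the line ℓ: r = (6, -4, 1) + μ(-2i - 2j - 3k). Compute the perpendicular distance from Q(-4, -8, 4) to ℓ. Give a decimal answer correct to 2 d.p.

Taking (6, -4, 1) on ℓ with direction v = (-2, -2, -3): w = Q − (6, -4, 1) = (-10, -4, 3), and w × v = (18, -36, 12).
Distance = |w × v| / |v| = √1764 / √17 ≈ 10.19.

10.19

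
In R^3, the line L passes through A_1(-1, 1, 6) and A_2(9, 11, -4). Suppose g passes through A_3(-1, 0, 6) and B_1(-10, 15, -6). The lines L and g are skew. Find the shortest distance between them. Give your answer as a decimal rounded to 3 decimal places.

A direction vector for L is A_2 − A_1 = (10, 10, -10).
A direction vector for g is B_1 − A_3 = (-9, 15, -12).
Common perpendicular direction n = (10, 10, -10) × (-9, 15, -12) = (30, 210, 240).
With w = (-1, 0, 6) − (-1, 1, 6) = (0, -1, 0), w · n = -210.
Distance = |w · n| / |n| = |-210| / √102600 ≈ 0.656.

0.656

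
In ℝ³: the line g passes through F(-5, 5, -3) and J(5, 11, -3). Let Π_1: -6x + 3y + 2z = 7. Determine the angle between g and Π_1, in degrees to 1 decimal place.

A direction vector for g is J − F = (10, 6, 0).
sin θ = |n·v| / (|n||v|) = |-42| / (√49 · √136) = 0.51450.
θ ≈ 31.0°.

31.0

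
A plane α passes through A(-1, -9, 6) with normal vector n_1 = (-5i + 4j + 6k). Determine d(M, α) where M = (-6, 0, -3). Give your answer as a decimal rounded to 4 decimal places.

α: n_1·r = n_1·A gives -5x + 4y + 6z = 5.
n·M − d = (-5)·(-6) + (4)·(0) + (6)·(-3) − 5 = 7; |n| = √77.
Distance = |7| / √77 = 7/√77 ≈ 0.7977.

0.7977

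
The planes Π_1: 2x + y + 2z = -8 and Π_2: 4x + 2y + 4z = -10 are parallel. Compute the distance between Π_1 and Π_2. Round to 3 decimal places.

1.000

Rescale Π_2 by 1/2: 2x + y + 2z = -5. Then distance = |-8 − (-5)| / √9 ≈ 1.000.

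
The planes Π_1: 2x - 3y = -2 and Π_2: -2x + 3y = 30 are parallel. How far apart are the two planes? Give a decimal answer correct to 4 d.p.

Rescale Π_2 by 1/(-1): 2x - 3y = -30. Then distance = |-2 − (-30)| / √13 ≈ 7.7658.

7.7658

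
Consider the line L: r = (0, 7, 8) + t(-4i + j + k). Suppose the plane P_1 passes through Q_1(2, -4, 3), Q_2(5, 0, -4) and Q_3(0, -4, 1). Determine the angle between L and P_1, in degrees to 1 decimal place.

38.0

Q_1Q_2 = (3, 4, -7), Q_1Q_3 = (-2, 0, -2); a normal to P_1 is Q_1Q_2 × Q_1Q_3 = (-8, 20, 8).
Using Q_1: P_1 has equation -8x + 20y + 8z = -72.
sin θ = |n·v| / (|n||v|) = |60| / (√528 · √18) = 0.61546.
θ ≈ 38.0°.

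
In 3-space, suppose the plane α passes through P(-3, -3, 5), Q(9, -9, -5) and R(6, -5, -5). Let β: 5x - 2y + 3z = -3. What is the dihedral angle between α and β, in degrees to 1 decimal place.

PQ = (12, -6, -10), PR = (9, -2, -10); a normal to α is PQ × PR = (40, 30, 30).
Using P: α has equation 40x + 30y + 30z = -60.
cos θ = |n₁·n₂| / (|n₁||n₂|) = |230| / (√3400 · √38).
θ = arccos(0.63988) ≈ 50.2°.

50.2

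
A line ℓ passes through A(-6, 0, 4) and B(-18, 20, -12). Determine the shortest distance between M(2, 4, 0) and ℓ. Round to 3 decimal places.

9.650

A direction vector for ℓ is B − A = (-12, 20, -16).
Taking (-6, 0, 4) on ℓ with direction v = (-12, 20, -16): w = M − (-6, 0, 4) = (8, 4, -4), and w × v = (16, 176, 208).
Distance = |w × v| / |v| = √74496 / √800 ≈ 9.650.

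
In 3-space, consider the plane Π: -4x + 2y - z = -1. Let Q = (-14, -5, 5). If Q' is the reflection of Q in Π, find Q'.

(2, -13, 9)

λ = (n·Q − d)/|n|² = (41 − (-1))/21 = 2.
Reflection = Q − 2λn = (-14, -5, 5) − 4·(-4, 2, -1) = (2, -13, 9).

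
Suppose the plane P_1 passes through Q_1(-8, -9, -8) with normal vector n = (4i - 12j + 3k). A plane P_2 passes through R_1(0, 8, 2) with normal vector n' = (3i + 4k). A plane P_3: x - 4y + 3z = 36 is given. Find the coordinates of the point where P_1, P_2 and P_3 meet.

(-8, -5, 8)

P_1: n·r = n·Q_1 gives 4x - 12y + 3z = 52.
P_2: n'·r = n'·R_1 gives 3x + 4z = 8.
Solving the 3×3 linear system 4x - 12y + 3z = 52, 3x + 4z = 8, x - 4y + 3z = 36 (e.g. by elimination or Cramer's rule, determinant = 88) gives (-8, -5, 8).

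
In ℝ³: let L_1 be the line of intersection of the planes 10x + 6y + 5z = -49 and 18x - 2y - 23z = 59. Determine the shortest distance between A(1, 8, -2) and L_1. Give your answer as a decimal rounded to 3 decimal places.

7.787

Direction of L_1: (10, 6, 5) × (18, -2, -23) = (-128, 320, -128).
A point on L_1: solving the two plane equations with x = -3 gives (-3, 1, -5).
Taking (-3, 1, -5) on L_1 with direction v = (-128, 320, -128): w = A − (-3, 1, -5) = (4, 7, 3), and w × v = (-1856, 128, 2176).
Distance = |w × v| / |v| = √8196096 / √135168 ≈ 7.787.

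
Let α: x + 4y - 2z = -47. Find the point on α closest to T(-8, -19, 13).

Foot = T − λn with λ = (n·T − d)/|n|² = (-110 − (-47))/21 = -3.
Foot = (-8, -19, 13) − (-3)·(1, 4, -2) = (-5, -7, 7).

(-5, -7, 7)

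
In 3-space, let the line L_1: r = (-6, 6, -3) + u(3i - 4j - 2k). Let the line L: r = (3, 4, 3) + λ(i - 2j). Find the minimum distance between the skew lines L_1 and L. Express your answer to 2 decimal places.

Common perpendicular direction n = (3, -4, -2) × (1, -2, 0) = (-4, -2, -2).
With w = (3, 4, 3) − (-6, 6, -3) = (9, -2, 6), w · n = -44.
Distance = |w · n| / |n| = |-44| / √24 ≈ 8.98.

8.98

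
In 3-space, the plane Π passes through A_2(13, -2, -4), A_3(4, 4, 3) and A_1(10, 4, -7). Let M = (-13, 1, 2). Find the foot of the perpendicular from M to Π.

(-3, 9, 8)

A_2A_3 = (-9, 6, 7), A_2A_1 = (-3, 6, -3); a normal to Π is A_2A_3 × A_2A_1 = (-60, -48, -36).
Using A_2: Π has equation -60x - 48y - 36z = -540.
Foot = M − λn with λ = (n·M − d)/|n|² = (660 − (-540))/7200 = 1/6.
Foot = (-13, 1, 2) − (1/6)·(-60, -48, -36) = (-3, 9, 8).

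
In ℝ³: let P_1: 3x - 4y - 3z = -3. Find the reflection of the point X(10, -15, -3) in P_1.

(-8, 9, 15)

λ = (n·X − d)/|n|² = (99 − (-3))/34 = 3.
Reflection = X − 2λn = (10, -15, -3) − 6·(3, -4, -3) = (-8, 9, 15).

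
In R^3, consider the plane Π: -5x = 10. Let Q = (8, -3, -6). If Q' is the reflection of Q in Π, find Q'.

λ = (n·Q − d)/|n|² = (-40 − 10)/25 = -2.
Reflection = Q − 2λn = (8, -3, -6) − (-4)·(-5, 0, 0) = (-12, -3, -6).

(-12, -3, -6)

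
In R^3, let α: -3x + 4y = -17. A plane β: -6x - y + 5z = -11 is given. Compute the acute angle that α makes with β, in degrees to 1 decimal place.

69.2

cos θ = |n₁·n₂| / (|n₁||n₂|) = |14| / (√25 · √62).
θ = arccos(0.35560) ≈ 69.2°.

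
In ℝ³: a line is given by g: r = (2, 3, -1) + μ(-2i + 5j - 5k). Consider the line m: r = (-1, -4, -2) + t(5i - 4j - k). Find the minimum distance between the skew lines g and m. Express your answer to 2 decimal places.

Common perpendicular direction n = (-2, 5, -5) × (5, -4, -1) = (-25, -27, -17).
With w = (-1, -4, -2) − (2, 3, -1) = (-3, -7, -1), w · n = 281.
Distance = |w · n| / |n| = |281| / √1643 ≈ 6.93.

6.93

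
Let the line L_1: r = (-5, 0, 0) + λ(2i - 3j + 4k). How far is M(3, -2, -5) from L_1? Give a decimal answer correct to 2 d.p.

Taking (-5, 0, 0) on L_1 with direction v = (2, -3, 4): w = M − (-5, 0, 0) = (8, -2, -5), and w × v = (-23, -42, -20).
Distance = |w × v| / |v| = √2693 / √29 ≈ 9.64.

9.64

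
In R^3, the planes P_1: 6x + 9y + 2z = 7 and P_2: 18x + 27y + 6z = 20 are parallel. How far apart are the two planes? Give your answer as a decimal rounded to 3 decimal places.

Rescale P_2 by 1/3: 6x + 9y + 2z = 20/3. Then distance = |7 − (20/3)| / √121 ≈ 0.030.

0.030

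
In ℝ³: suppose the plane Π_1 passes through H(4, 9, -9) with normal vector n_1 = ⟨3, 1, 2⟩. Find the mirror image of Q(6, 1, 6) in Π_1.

Π_1: n_1·r = n_1·H gives 3x + y + 2z = 3.
λ = (n·Q − d)/|n|² = (31 − 3)/14 = 2.
Reflection = Q − 2λn = (6, 1, 6) − 4·(3, 1, 2) = (-6, -3, -2).

(-6, -3, -2)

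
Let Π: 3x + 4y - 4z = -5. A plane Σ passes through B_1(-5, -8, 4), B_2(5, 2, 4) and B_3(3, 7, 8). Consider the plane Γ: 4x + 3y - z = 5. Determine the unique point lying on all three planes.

B_1B_2 = (10, 10, 0), B_1B_3 = (8, 15, 4); a normal to Σ is B_1B_2 × B_1B_3 = (40, -40, 70).
Using B_1: Σ has equation 40x - 40y + 70z = 400.
Solving the 3×3 linear system 3x + 4y - 4z = -5, 40x - 40y + 70z = 400, 4x + 3y - z = 5 (e.g. by elimination or Cramer's rule, determinant = -350) gives (5, -5, 0).

(5, -5, 0)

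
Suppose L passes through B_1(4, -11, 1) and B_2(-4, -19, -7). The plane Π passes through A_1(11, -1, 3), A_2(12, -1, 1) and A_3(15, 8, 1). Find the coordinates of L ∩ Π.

A direction vector for L is B_2 − B_1 = (-8, -8, -8).
A_1A_2 = (1, 0, -2), A_1A_3 = (4, 9, -2); a normal to Π is A_1A_2 × A_1A_3 = (18, -6, 9).
Using A_1: Π has equation 18x - 6y + 9z = 231.
Substitute r = (4, -11, 1) + t(-8, -8, -8) into the plane: 147 + (-168)t = 231, so t = -1/2.
Intersection: (4, -11, 1) + (-1/2)·(-8, -8, -8) = (8, -7, 5).

(8, -7, 5)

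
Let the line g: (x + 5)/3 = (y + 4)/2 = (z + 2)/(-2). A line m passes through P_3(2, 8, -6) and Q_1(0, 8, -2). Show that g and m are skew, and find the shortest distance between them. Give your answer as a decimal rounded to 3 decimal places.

g has direction (3, 2, -2) through (-5, -4, -2).
A direction vector for m is Q_1 − P_3 = (-2, 0, 4).
Common perpendicular direction n = (3, 2, -2) × (-2, 0, 4) = (8, -8, 4).
With w = (2, 8, -6) − (-5, -4, -2) = (7, 12, -4), w · n = -56.
Since n ≠ 0 the lines are not parallel, and w · n = -56 ≠ 0 so they do not intersect; hence they are skew.
Distance = |w · n| / |n| = |-56| / √144 ≈ 4.667.

4.667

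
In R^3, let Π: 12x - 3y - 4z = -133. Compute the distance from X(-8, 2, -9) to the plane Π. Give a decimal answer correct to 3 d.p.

5.154

n·X − d = (12)·(-8) + (-3)·(2) + (-4)·(-9) − (-133) = 67; |n| = √169.
Distance = |67| / √169 = 67/√169 ≈ 5.154.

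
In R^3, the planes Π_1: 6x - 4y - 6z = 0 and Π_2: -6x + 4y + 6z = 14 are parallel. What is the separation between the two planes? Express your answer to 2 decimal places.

1.49

Rescale Π_2 by 1/(-1): 6x - 4y - 6z = -14. Then distance = |0 − (-14)| / √88 ≈ 1.49.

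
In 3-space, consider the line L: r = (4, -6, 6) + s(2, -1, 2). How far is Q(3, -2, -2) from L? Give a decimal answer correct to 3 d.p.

5.217

Taking (4, -6, 6) on L with direction v = (2, -1, 2): w = Q − (4, -6, 6) = (-1, 4, -8), and w × v = (0, -14, -7).
Distance = |w × v| / |v| = √245 / √9 ≈ 5.217.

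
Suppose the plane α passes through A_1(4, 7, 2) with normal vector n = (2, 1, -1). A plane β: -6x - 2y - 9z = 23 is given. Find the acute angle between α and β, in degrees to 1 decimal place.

α: n·r = n·A_1 gives 2x + y - z = 13.
cos θ = |n₁·n₂| / (|n₁||n₂|) = |-5| / (√6 · √121).
θ = arccos(0.18557) ≈ 79.3°.

79.3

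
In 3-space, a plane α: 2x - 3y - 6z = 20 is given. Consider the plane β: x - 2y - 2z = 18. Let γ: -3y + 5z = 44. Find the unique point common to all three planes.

Solving the 3×3 linear system 2x - 3y - 6z = 20, x - 2y - 2z = 18, -3y + 5z = 44 (e.g. by elimination or Cramer's rule, determinant = 1) gives (10, -8, 4).

(10, -8, 4)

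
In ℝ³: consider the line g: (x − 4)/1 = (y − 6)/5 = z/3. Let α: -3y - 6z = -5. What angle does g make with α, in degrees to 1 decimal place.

g has direction (1, 5, 3) through (4, 6, 0).
sin θ = |n·v| / (|n||v|) = |-33| / (√45 · √35) = 0.83152.
θ ≈ 56.3°.

56.3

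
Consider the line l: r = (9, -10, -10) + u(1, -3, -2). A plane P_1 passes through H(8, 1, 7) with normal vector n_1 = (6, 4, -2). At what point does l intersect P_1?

(7, -4, -6)

P_1: n_1·r = n_1·H gives 6x + 4y - 2z = 38.
Substitute r = (9, -10, -10) + t(1, -3, -2) into the plane: 34 + (-2)t = 38, so t = -2.
Intersection: (9, -10, -10) + (-2)·(1, -3, -2) = (7, -4, -6).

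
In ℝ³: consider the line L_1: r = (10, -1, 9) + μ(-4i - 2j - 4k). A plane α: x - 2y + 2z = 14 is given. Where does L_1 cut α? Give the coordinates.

Substitute r = (10, -1, 9) + t(-4, -2, -4) into the plane: 30 + (-8)t = 14, so t = 2.
Intersection: (10, -1, 9) + 2·(-4, -2, -4) = (2, -5, 1).

(2, -5, 1)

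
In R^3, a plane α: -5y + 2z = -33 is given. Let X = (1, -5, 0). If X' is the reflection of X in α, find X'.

λ = (n·X − d)/|n|² = (25 − (-33))/29 = 2.
Reflection = X − 2λn = (1, -5, 0) − 4·(0, -5, 2) = (1, 15, -8).

(1, 15, -8)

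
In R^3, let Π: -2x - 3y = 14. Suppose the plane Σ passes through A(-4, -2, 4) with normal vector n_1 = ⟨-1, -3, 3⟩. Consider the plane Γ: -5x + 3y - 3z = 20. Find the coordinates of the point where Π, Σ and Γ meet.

(-7, 0, 5)

Σ: n_1·r = n_1·A gives -x - 3y + 3z = 22.
Solving the 3×3 linear system -2x - 3y = 14, -x - 3y + 3z = 22, -5x + 3y - 3z = 20 (e.g. by elimination or Cramer's rule, determinant = 54) gives (-7, 0, 5).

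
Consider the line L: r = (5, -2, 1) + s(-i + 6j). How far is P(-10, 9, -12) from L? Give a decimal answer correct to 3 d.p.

18.376

Taking (5, -2, 1) on L with direction v = (-1, 6, 0): w = P − (5, -2, 1) = (-15, 11, -13), and w × v = (78, 13, -79).
Distance = |w × v| / |v| = √12494 / √37 ≈ 18.376.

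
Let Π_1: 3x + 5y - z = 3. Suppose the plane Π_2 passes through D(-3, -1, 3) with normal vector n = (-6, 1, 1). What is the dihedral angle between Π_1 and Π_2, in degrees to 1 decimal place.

67.4

Π_2: n·r = n·D gives -6x + y + z = 20.
cos θ = |n₁·n₂| / (|n₁||n₂|) = |-14| / (√35 · √38).
θ = arccos(0.38389) ≈ 67.4°.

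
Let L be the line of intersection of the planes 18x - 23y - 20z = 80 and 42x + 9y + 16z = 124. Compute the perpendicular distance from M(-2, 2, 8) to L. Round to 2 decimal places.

9.10

Direction of L: (18, -23, -20) × (42, 9, 16) = (-188, -1128, 1128).
A point on L: solving the two plane equations with x = 2 gives (2, -8, 7).
Taking (2, -8, 7) on L with direction v = (-188, -1128, 1128): w = M − (2, -8, 7) = (-4, 10, 1), and w × v = (12408, 4324, 6392).
Distance = |w × v| / |v| = √213513104 / √2580112 ≈ 9.10.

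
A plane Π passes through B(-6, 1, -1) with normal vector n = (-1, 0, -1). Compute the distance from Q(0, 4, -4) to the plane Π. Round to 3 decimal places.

2.121

Π: n·r = n·B gives -x - z = 7.
n·Q − d = (-1)·(0) + (0)·(4) + (-1)·(-4) − 7 = -3; |n| = √2.
Distance = |-3| / √2 = 3/√2 ≈ 2.121.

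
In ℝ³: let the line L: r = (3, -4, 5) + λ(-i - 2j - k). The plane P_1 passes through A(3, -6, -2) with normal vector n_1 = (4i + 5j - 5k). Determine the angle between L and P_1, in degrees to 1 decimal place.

P_1: n_1·r = n_1·A gives 4x + 5y - 5z = -8.
sin θ = |n·v| / (|n||v|) = |-9| / (√66 · √6) = 0.45227.
θ ≈ 26.9°.

26.9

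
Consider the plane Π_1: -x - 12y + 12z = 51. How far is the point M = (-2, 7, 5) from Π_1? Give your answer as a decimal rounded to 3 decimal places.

4.294

n·M − d = (-1)·(-2) + (-12)·(7) + (12)·(5) − 51 = -73; |n| = √289.
Distance = |-73| / √289 = 73/√289 ≈ 4.294.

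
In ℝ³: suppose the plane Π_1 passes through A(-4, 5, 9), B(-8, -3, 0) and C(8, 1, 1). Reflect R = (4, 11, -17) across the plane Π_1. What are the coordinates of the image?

(10, -19, 7)

AB = (-4, -8, -9), AC = (12, -4, -8); a normal to Π_1 is AB × AC = (28, -140, 112).
Using A: Π_1 has equation 28x - 140y + 112z = 196.
λ = (n·R − d)/|n|² = (-3332 − 196)/32928 = -3/28.
Reflection = R − 2λn = (4, 11, -17) − (-3/14)·(28, -140, 112) = (10, -19, 7).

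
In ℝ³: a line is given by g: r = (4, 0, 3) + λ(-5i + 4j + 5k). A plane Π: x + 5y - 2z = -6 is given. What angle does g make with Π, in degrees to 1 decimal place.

sin θ = |n·v| / (|n||v|) = |5| / (√30 · √66) = 0.11237.
θ ≈ 6.5°.

6.5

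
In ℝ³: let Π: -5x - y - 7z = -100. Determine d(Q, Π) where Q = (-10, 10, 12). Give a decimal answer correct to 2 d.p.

n·Q − d = (-5)·(-10) + (-1)·(10) + (-7)·(12) − (-100) = 56; |n| = √75.
Distance = |56| / √75 = 56/√75 ≈ 6.47.

6.47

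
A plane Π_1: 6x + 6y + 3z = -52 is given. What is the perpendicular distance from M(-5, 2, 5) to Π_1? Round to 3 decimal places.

5.444

n·M − d = (6)·(-5) + (6)·(2) + (3)·(5) − (-52) = 49; |n| = √81.
Distance = |49| / √81 = 49/√81 ≈ 5.444.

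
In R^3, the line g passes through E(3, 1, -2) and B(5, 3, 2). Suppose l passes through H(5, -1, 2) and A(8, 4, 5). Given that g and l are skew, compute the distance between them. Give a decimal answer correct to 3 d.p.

A direction vector for g is B − E = (2, 2, 4).
A direction vector for l is A − H = (3, 5, 3).
Common perpendicular direction n = (2, 2, 4) × (3, 5, 3) = (-14, 6, 4).
With w = (5, -1, 2) − (3, 1, -2) = (2, -2, 4), w · n = -24.
Distance = |w · n| / |n| = |-24| / √248 ≈ 1.524.

1.524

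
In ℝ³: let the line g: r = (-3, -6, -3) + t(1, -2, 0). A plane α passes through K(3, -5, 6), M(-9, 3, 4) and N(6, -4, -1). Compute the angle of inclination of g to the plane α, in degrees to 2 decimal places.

30.52

KM = (-12, 8, -2), KN = (3, 1, -7); a normal to α is KM × KN = (-54, -90, -36).
Using K: α has equation -54x - 90y - 36z = 72.
sin θ = |n·v| / (|n||v|) = |126| / (√12312 · √5) = 0.50783.
θ ≈ 30.52°.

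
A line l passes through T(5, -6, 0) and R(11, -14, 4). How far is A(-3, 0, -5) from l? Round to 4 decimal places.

3.0000

A direction vector for l is R − T = (6, -8, 4).
Taking (5, -6, 0) on l with direction v = (6, -8, 4): w = A − (5, -6, 0) = (-8, 6, -5), and w × v = (-16, 2, 28).
Distance = |w × v| / |v| = √1044 / √116 ≈ 3.0000.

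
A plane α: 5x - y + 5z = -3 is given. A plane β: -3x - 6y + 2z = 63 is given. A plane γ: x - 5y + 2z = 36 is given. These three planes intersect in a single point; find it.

(-5, -7, 3)

Solving the 3×3 linear system 5x - y + 5z = -3, -3x - 6y + 2z = 63, x - 5y + 2z = 36 (e.g. by elimination or Cramer's rule, determinant = 87) gives (-5, -7, 3).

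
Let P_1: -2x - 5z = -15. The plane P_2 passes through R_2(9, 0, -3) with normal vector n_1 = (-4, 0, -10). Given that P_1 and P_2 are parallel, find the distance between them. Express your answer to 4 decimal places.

2.2283

P_2: n_1·r = n_1·R_2 gives -4x - 10z = -6.
Rescale P_2 by 1/2: -2x - 5z = -3. Then distance = |-15 − (-3)| / √29 ≈ 2.2283.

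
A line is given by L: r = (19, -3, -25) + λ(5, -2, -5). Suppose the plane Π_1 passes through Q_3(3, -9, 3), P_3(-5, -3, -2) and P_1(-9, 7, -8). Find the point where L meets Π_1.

Q_3P_3 = (-8, 6, -5), Q_3P_1 = (-12, 16, -11); a normal to Π_1 is Q_3P_3 × Q_3P_1 = (14, -28, -56).
Using Q_3: Π_1 has equation 14x - 28y - 56z = 126.
Substitute r = (19, -3, -25) + t(5, -2, -5) into the plane: 1750 + 406t = 126, so t = -4.
Intersection: (19, -3, -25) + (-4)·(5, -2, -5) = (-1, 5, -5).

(-1, 5, -5)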